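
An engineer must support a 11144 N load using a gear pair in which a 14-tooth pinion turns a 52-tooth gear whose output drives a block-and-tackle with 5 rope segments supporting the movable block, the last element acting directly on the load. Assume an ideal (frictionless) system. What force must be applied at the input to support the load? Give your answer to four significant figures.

Gear pair MA = 52/14 = 3.7143.
Block-and-tackle MA = number of supporting rope parts = 5.
Combined ideal MA = 3.7143 × 5 = 18.571.
Effort = load / MA = 11144 / 18.571 = 600.06 N.

600.1 N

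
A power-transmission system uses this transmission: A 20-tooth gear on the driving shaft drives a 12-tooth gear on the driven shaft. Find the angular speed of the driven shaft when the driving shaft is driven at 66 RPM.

the driving shaft → the driven shaft (gear mesh, 12/20): 66 ÷ 0.6 = 110 RPM

110 RPM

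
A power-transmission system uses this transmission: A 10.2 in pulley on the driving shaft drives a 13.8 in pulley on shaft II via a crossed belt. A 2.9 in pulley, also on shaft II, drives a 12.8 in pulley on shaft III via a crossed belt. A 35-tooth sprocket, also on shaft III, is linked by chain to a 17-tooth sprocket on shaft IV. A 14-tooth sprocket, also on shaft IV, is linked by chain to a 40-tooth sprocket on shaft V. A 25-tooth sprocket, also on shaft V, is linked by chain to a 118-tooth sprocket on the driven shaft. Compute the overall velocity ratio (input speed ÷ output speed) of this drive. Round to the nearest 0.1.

Each stage contributes driven/driver: belt 13.8/10.2 = 1.3529, belt 12.8/2.9 = 4.4138, chain 17/35 = 0.48571, chain 40/14 = 2.8571, chain 118/25 = 4.72.
Overall: 1.3529 × 4.4138 × 0.48571 × 2.8571 × 4.72 = 39.115.

39.1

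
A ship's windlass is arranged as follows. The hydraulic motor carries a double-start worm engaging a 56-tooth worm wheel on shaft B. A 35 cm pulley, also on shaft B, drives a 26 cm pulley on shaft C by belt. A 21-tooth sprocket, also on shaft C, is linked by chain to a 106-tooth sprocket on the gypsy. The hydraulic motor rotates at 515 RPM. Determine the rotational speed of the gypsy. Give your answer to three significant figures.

the hydraulic motor → shaft B (worm, 56/2): 515 ÷ 28 = 18.393 RPM
shaft B → shaft C (belt, 26/35): 18.393 ÷ 0.74286 = 24.76 RPM
shaft C → the gypsy (chain, 106/21): 24.76 ÷ 5.0476 = 4.9052 RPM

4.91 RPM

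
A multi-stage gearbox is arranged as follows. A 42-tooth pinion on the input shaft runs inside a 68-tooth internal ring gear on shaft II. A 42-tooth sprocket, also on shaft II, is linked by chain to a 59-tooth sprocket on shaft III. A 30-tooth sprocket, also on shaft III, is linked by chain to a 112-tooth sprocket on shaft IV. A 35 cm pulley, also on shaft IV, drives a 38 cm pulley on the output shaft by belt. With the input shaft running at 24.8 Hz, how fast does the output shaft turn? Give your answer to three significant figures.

2.69 Hz

Internal gear: ratio = 68/42 = 1.619, so shaft II turns at 24.8 / 1.619 = 15.318 Hz.
Chain: ratio = 59/42 = 1.4048, so shaft III turns at 15.318 / 1.4048 = 10.904 Hz.
Chain: ratio = 112/30 = 3.7333, so shaft IV turns at 10.904 / 3.7333 = 2.9207 Hz.
Belt: ratio = 38/35 = 1.0857, so the output shaft turns at 2.9207 / 1.0857 = 2.6902 Hz.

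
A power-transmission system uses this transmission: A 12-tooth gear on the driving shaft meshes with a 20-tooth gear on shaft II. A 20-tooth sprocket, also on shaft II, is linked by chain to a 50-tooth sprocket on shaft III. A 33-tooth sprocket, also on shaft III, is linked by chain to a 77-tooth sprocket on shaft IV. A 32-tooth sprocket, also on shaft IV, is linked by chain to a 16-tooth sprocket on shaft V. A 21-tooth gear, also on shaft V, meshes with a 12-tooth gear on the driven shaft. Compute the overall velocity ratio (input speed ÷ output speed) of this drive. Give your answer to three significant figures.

Each stage contributes driven/driver: gear mesh 20/12 = 1.6667, chain 50/20 = 2.5, chain 77/33 = 2.3333, chain 16/32 = 0.5, gear mesh 12/21 = 0.57143.
Overall: 1.6667 × 2.5 × 2.3333 × 0.5 × 0.57143 = 2.7778.

2.78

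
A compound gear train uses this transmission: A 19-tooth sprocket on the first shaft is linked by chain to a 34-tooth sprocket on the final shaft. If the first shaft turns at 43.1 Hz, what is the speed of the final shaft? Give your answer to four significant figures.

24.09 Hz

Chain: ratio = 34/19 = 1.7895, so the final shaft turns at 43.1 / 1.7895 = 24.085 Hz.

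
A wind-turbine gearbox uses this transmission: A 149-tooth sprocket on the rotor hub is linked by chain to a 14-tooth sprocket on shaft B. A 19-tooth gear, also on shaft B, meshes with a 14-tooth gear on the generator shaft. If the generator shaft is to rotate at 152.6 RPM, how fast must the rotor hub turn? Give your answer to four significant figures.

10.57 RPM

Overall ratio R = 0.09396 × 0.73684 = 0.069233.
Required input speed = output speed × R = 152.6 × 0.069233 = 10.565 RPM.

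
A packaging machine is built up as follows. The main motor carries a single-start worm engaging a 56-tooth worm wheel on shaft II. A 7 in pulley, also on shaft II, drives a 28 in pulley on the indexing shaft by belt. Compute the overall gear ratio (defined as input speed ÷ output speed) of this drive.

224

Each stage contributes driven/driver: worm 56/1 = 56, belt 28/7 = 4.
Overall: 56 × 4 = 224.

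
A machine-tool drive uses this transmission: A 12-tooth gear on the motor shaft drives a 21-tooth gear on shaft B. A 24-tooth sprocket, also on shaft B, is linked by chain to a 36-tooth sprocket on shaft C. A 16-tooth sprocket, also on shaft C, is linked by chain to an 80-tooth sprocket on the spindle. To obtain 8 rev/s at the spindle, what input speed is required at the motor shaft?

105 rev/s

Overall ratio R = 1.75 × 1.5 × 5 = 13.125.
Required input speed = output speed × R = 8 × 13.125 = 105 rev/s.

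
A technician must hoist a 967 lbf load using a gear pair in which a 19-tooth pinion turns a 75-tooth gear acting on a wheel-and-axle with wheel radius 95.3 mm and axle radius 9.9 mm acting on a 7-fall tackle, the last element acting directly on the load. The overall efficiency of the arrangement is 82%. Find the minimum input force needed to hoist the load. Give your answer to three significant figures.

Gear pair MA = 75/19 = 3.9474.
Wheel-and-axle MA = R/r = 95.3/9.9 = 9.6263.
Block-and-tackle MA = number of supporting rope parts = 7.
Combined ideal MA = 3.9474 × 9.6263 × 7 = 265.99.
Actual MA = 265.99 × 0.82 = 218.11.
Effort = load / actual MA = 967 / 218.11 = 4.4335 lbf.

4.43 lbf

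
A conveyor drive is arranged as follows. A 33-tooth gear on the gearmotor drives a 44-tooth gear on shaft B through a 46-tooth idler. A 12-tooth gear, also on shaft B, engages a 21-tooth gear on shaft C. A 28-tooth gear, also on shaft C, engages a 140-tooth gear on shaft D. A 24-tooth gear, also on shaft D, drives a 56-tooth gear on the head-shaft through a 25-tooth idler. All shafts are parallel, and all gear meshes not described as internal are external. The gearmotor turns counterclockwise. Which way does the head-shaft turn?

the gearmotor → shaft B: driver → idler → driven is 2 external meshes, 2 reversals → CCW.
shaft B → shaft C: external mesh, 1 reversal → CW.
shaft C → shaft D: external mesh, 1 reversal → CCW.
shaft D → the head-shaft: driver → idler → driven is 2 external meshes, 2 reversals → CCW.
6 reversals in total — an even number — so the head-shaft turns the same way as the gearmotor.

counterclockwise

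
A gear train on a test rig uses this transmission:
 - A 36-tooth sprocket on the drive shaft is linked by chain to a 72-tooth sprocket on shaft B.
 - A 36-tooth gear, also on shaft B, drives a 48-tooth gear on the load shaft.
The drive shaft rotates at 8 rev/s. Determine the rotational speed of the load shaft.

the drive shaft → shaft B (chain, 72/36): 8 ÷ 2 = 4 rev/s
shaft B → the load shaft (gear mesh, 48/36): 4 ÷ 1.3333 = 3 rev/s

3 rev/s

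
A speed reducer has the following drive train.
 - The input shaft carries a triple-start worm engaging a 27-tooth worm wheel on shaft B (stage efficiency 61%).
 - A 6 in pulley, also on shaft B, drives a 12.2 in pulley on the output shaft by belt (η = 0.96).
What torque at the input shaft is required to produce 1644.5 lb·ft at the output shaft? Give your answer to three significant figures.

Overall ratio R = 9 × 2.0333 = 18.3; overall efficiency η = 0.61 × 0.96 = 0.5856.
Input torque = output torque / (R × η) = 1644.5 / (18.3 × 0.5856) = 153.46 lb·ft.

153 lb·ft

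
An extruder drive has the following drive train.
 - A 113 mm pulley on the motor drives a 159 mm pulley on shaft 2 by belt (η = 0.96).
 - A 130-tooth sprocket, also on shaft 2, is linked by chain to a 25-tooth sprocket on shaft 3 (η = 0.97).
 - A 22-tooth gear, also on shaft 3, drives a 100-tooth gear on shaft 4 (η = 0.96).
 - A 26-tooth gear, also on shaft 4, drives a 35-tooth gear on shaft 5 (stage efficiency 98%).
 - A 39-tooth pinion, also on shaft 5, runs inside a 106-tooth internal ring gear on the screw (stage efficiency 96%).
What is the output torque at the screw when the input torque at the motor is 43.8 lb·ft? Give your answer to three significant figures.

belt 159/113 = 1.4071 → τ = 43.8·1.4071·0.96 = 59.165 lb·ft
chain 25/130 = 0.19231 → τ = 59.165·0.19231·0.97 = 11.037 lb·ft
gear mesh 100/22 = 4.5455 → τ = 11.037·4.5455·0.96 = 48.159 lb·ft
gear mesh 35/26 = 1.3462 → τ = 48.159·1.3462·0.98 = 63.533 lb·ft
internal gear 106/39 = 2.7179 → τ = 63.533·2.7179·0.96 = 165.77 lb·ft

166 lb·ft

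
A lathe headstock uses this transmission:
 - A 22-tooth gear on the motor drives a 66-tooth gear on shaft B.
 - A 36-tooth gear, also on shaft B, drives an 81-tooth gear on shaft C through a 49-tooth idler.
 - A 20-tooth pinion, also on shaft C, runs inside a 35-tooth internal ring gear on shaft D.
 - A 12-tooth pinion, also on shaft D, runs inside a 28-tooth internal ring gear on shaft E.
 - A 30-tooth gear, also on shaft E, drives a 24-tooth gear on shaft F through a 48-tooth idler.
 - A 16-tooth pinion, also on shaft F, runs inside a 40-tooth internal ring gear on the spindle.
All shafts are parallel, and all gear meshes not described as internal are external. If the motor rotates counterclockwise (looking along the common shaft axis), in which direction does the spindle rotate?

clockwise

the motor → shaft B: external mesh, 1 reversal → CW.
shaft B → shaft C: driver → idler → driven is 2 external meshes, 2 reversals → CW.
shaft C → shaft D: internal mesh, same direction → CW.
shaft D → shaft E: internal mesh, same direction → CW.
shaft E → shaft F: driver → idler → driven is 2 external meshes, 2 reversals → CW.
shaft F → the spindle: internal mesh, same direction → CW.
5 reversals in total — an odd number — so the spindle turns opposite to the motor.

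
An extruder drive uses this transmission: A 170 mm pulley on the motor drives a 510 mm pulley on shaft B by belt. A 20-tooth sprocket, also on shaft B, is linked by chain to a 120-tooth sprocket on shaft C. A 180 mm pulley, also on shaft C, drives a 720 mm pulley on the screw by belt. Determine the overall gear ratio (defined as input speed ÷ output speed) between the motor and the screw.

Each stage contributes driven/driver: belt 510/170 = 3, chain 120/20 = 6, belt 720/180 = 4.
Overall: 3 × 6 × 4 = 72.

72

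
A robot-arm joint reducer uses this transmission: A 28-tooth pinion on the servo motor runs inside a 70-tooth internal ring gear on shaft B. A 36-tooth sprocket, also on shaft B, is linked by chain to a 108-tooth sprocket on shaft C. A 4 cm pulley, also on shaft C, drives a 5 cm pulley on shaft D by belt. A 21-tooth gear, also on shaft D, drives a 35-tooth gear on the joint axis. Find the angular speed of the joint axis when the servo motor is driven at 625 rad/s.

internal gear 70/28 = 2.5 → 625/2.5 = 250 rad/s
chain 108/36 = 3 → 250/3 = 83.333 rad/s
belt 5/4 = 1.25 → 83.333/1.25 = 66.667 rad/s
gear mesh 35/21 = 1.6667 → 66.667/1.6667 = 40 rad/s

40 rad/s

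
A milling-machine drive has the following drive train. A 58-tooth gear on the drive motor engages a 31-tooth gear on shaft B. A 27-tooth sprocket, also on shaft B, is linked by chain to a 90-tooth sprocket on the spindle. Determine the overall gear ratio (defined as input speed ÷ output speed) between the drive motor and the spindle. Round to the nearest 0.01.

Each stage contributes driven/driver: gear mesh 31/58 = 0.53448, chain 90/27 = 3.3333.
Overall: 0.53448 × 3.3333 = 1.7816.

1.78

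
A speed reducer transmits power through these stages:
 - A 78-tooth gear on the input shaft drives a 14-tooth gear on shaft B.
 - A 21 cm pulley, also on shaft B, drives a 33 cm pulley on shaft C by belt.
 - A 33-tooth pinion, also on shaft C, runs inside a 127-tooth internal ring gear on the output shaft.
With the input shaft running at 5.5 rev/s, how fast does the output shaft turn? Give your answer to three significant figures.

gear mesh 14/78 = 0.17949 → 5.5/0.17949 = 30.643 rev/s
belt 33/21 = 1.5714 → 30.643/1.5714 = 19.5 rev/s
internal gear 127/33 = 3.8485 → 19.5/3.8485 = 5.0669 rev/s

5.07 rev/s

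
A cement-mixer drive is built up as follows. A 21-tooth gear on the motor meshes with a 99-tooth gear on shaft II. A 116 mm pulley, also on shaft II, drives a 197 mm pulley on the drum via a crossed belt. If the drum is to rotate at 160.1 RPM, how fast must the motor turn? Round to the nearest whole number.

1282 RPM

Overall ratio R = 4.7143 × 1.6983 = 8.0062.
Required input speed = output speed × R = 160.1 × 8.0062 = 1281.8 RPM.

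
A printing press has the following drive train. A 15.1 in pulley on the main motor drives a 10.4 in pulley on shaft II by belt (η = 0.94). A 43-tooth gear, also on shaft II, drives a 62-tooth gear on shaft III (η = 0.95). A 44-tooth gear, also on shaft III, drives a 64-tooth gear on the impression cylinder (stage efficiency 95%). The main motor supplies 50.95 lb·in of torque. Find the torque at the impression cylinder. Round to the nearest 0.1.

62.4 lb·in

Belt: ratio = 10.4/15.1 = 0.68874; torque at shaft II = 50.95 × 0.68874 × 0.94 = 32.986 lb·in.
Gear mesh: ratio = 62/43 = 1.4419; torque at shaft III = 32.986 × 1.4419 × 0.95 = 45.183 lb·in.
Gear mesh: ratio = 64/44 = 1.4545; torque at the impression cylinder = 45.183 × 1.4545 × 0.95 = 62.435 lb·in.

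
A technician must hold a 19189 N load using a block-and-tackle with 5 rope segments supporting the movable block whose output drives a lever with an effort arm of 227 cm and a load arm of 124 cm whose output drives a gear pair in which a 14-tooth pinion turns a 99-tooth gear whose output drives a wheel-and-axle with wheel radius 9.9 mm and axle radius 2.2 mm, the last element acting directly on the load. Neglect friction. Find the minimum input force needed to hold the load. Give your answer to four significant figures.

65.88 N

Block-and-tackle MA = number of supporting rope parts = 5.
Lever MA = effort arm / load arm = 227/124 = 1.8306.
Gear pair MA = 99/14 = 7.0714.
Wheel-and-axle MA = R/r = 9.9/2.2 = 4.5.
Combined ideal MA = 5 × 1.8306 × 7.0714 × 4.5 = 291.27.
Effort = load / MA = 19189 / 291.27 = 65.881 N.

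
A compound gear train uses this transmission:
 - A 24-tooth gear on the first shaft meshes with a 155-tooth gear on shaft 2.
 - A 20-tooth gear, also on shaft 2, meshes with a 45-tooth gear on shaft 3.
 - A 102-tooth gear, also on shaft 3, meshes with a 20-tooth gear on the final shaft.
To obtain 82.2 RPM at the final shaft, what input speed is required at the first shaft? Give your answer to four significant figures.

Overall ratio R = 6.4583 × 2.25 × 0.19608 = 2.8493.
Required input speed = output speed × R = 82.2 × 2.8493 = 234.21 RPM.

234.2 RPM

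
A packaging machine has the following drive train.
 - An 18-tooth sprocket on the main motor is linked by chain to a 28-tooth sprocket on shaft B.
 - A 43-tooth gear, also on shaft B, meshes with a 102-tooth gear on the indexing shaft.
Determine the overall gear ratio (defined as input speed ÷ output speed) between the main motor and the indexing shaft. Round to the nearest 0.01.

3.69

Each stage contributes driven/driver: chain 28/18 = 1.5556, gear mesh 102/43 = 2.3721.
Overall: 1.5556 × 2.3721 = 3.6899.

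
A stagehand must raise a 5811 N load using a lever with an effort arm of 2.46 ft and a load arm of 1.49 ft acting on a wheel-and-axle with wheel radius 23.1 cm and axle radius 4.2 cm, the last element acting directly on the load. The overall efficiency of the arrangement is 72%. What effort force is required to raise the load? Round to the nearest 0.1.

888.8 N

Lever MA = effort arm / load arm = 2.46/1.49 = 1.651.
Wheel-and-axle MA = R/r = 23.1/4.2 = 5.5.
Combined ideal MA = 1.651 × 5.5 = 9.0805.
Actual MA = 9.0805 × 0.72 = 6.538.
Effort = load / actual MA = 5811 / 6.538 = 888.81 N.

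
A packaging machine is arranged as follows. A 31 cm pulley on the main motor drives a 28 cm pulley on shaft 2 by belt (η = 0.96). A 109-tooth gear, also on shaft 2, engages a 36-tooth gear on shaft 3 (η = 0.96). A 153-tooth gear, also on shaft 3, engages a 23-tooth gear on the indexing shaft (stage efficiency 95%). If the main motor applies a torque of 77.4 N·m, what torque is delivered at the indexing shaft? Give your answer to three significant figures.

After the belt (28/31): 77.4 × 0.90323 × 0.96 = 67.113 N·m
After the gear mesh (36/109): 67.113 × 0.33028 × 0.96 = 21.279 N·m
After the gear mesh (23/153): 21.279 × 0.15033 × 0.95 = 3.0389 N·m

3.04 N·m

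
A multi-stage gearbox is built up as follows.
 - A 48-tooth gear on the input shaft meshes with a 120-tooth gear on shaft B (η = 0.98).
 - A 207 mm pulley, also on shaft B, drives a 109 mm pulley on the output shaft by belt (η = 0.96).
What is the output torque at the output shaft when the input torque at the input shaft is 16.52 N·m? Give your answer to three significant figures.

gear mesh 120/48 = 2.5 → τ = 16.52·2.5·0.98 = 40.474 N·m
belt 109/207 = 0.52657 → τ = 40.474·0.52657·0.96 = 20.46 N·m

20.5 N·m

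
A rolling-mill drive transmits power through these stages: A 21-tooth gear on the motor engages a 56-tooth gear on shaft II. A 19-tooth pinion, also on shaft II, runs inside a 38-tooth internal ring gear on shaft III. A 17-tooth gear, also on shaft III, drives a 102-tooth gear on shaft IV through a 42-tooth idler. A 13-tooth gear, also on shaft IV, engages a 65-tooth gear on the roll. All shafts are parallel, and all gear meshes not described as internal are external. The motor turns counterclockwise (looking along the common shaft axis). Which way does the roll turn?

counterclockwise

the motor → shaft II: external mesh, 1 reversal → CW.
shaft II → shaft III: internal mesh, same direction → CW.
shaft III → shaft IV: driver → idler → driven is 2 external meshes, 2 reversals → CW.
shaft IV → the roll: external mesh, 1 reversal → CCW.
4 reversals in total — an even number — so the roll turns the same way as the motor.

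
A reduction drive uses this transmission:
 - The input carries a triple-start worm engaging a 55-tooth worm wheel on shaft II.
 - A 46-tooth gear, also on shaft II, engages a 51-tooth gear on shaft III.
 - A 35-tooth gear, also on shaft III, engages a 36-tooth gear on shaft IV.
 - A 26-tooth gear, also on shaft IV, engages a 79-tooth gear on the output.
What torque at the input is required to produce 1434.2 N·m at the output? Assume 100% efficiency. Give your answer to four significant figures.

Overall ratio R = 18.333 × 1.1087 × 1.0286 × 3.0385 = 63.525.
Input torque = output torque / R = 1434.2 / 63.525 = 22.577 N·m.

22.58 N·m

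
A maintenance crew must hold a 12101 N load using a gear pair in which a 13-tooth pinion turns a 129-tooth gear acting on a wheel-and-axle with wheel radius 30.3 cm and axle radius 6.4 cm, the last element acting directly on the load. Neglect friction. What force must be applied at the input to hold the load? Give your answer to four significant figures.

257.6 N

Gear pair MA = 129/13 = 9.9231.
Wheel-and-axle MA = R/r = 30.3/6.4 = 4.7344.
Combined ideal MA = 9.9231 × 4.7344 = 46.98.
Effort = load / MA = 12101 / 46.98 = 257.58 N.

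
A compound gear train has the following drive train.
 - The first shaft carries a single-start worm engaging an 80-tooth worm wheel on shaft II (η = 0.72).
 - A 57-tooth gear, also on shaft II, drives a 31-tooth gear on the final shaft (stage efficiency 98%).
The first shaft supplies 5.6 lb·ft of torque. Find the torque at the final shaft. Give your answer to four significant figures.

171.9 lb·ft

worm 80/1 = 80 → τ = 5.6·80·0.72 = 322.56 lb·ft
gear mesh 31/57 = 0.54386 → τ = 322.56·0.54386·0.98 = 171.92 lb·ft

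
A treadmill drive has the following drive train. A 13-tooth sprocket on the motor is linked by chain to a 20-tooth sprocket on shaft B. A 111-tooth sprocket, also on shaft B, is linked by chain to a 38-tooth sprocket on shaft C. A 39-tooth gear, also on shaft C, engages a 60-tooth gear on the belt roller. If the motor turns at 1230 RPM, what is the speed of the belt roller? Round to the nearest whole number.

1518 RPM

chain 20/13 = 1.5385 → 1230/1.5385 = 799.5 RPM
chain 38/111 = 0.34234 → 799.5/0.34234 = 2335.4 RPM
gear mesh 60/39 = 1.5385 → 2335.4/1.5385 = 1518 RPM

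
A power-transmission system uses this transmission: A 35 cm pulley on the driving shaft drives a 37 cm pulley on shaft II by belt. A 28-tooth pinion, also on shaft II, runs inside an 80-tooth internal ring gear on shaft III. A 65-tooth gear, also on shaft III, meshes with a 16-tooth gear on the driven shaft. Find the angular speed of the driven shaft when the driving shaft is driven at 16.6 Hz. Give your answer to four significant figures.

22.33 Hz

Belt: ratio = 37/35 = 1.0571, so shaft II turns at 16.6 / 1.0571 = 15.703 Hz.
Internal gear: ratio = 80/28 = 2.8571, so shaft III turns at 15.703 / 2.8571 = 5.4959 Hz.
Gear mesh: ratio = 16/65 = 0.24615, so the driven shaft turns at 5.4959 / 0.24615 = 22.327 Hz.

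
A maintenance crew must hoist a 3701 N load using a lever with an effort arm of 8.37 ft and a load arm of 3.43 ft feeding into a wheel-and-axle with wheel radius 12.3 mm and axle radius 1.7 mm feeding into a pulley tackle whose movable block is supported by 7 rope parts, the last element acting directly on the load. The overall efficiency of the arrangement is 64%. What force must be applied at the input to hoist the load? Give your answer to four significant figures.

Lever MA = effort arm / load arm = 8.37/3.43 = 2.4402.
Wheel-and-axle MA = R/r = 12.3/1.7 = 7.2353.
Block-and-tackle MA = number of supporting rope parts = 7.
Combined ideal MA = 2.4402 × 7.2353 × 7 = 123.59.
Actual MA = 123.59 × 0.64 = 79.098.
Effort = load / actual MA = 3701 / 79.098 = 46.79 N.

46.79 N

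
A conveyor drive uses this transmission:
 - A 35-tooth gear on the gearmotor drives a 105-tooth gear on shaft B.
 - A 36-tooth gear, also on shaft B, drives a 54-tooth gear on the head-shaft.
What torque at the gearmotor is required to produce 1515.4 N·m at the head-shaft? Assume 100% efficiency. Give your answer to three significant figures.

Overall ratio R = 3 × 1.5 = 4.5.
Input torque = output torque / R = 1515.4 / 4.5 = 336.76 N·m.

337 N·m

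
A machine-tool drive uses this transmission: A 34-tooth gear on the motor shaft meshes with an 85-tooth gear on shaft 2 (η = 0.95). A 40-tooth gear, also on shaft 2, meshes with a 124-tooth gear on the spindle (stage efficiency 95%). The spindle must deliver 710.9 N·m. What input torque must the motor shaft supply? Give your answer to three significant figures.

Overall ratio R = 2.5 × 3.1 = 7.75; overall efficiency η = 0.95 × 0.95 = 0.9025.
Input torque = output torque / (R × η) = 710.9 / (7.75 × 0.9025) = 101.64 N·m.

102 N·m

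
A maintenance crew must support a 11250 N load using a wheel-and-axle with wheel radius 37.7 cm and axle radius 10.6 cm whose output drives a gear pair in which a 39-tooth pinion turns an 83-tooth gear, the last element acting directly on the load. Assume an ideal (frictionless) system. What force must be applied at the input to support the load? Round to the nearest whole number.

Wheel-and-axle MA = R/r = 37.7/10.6 = 3.5566.
Gear pair MA = 83/39 = 2.1282.
Combined ideal MA = 3.5566 × 2.1282 = 7.5692.
Effort = load / MA = 11250 / 7.5692 = 1486.3 N.

1486 N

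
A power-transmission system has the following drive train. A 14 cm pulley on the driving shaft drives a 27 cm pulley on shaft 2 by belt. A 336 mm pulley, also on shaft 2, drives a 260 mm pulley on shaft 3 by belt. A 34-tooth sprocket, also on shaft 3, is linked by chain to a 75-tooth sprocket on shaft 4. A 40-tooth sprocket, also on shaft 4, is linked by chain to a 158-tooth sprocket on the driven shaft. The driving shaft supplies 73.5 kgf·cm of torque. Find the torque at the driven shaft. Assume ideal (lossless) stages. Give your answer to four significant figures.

955.7 kgf·cm

Belt: ratio = 27/14 = 1.9286; torque at shaft 2 = 73.5 × 1.9286 = 141.75 kgf·cm.
Belt: ratio = 260/336 = 0.77381; torque at shaft 3 = 141.75 × 0.77381 = 109.69 kgf·cm.
Chain: ratio = 75/34 = 2.2059; torque at shaft 4 = 109.69 × 2.2059 = 241.96 kgf·cm.
Chain: ratio = 158/40 = 3.95; torque at the driven shaft = 241.96 × 3.95 = 955.73 kgf·cm.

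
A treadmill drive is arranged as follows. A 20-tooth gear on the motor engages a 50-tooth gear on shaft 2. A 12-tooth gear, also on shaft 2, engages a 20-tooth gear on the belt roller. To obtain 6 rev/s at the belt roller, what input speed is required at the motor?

Overall ratio R = 2.5 × 1.6667 = 4.1667.
Required input speed = output speed × R = 6 × 4.1667 = 25 rev/s.

25 rev/s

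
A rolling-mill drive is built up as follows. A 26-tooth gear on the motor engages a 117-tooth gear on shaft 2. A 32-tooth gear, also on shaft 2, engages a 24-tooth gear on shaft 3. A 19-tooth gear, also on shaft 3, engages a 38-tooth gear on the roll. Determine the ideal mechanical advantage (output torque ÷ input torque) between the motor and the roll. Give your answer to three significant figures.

6.75

Each stage contributes driven/driver: gear mesh 117/26 = 4.5, gear mesh 24/32 = 0.75, gear mesh 38/19 = 2.
Overall: 4.5 × 0.75 × 2 = 6.75.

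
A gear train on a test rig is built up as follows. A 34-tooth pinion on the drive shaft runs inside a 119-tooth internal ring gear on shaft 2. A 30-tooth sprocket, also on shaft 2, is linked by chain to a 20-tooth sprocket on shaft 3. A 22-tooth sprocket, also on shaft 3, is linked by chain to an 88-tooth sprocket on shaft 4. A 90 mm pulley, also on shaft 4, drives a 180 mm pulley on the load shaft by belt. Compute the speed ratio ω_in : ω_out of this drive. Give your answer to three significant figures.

18.7

Each stage contributes driven/driver: internal gear 119/34 = 3.5, chain 20/30 = 0.66667, chain 88/22 = 4, belt 180/90 = 2.
Overall: 3.5 × 0.66667 × 4 × 2 = 18.667.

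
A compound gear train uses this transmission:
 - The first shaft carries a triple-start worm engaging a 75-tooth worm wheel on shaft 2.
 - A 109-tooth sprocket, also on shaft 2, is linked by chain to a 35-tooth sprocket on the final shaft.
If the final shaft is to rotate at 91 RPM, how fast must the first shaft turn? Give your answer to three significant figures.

Overall ratio R = 25 × 0.3211 = 8.0275.
Required input speed = output speed × R = 91 × 8.0275 = 730.5 RPM.

731 RPM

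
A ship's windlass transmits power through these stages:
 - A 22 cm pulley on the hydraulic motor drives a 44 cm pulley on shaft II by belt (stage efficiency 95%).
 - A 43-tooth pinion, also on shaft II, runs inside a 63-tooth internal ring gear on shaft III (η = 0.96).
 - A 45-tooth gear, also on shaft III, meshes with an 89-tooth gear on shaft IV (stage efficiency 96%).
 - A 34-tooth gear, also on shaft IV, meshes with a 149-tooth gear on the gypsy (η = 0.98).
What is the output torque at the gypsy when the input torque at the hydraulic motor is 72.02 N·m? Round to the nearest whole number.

Belt: ratio = 44/22 = 2; torque at shaft II = 72.02 × 2 × 0.95 = 136.84 N·m.
Internal gear: ratio = 63/43 = 1.4651; torque at shaft III = 136.84 × 1.4651 × 0.96 = 192.46 N·m.
Gear mesh: ratio = 89/45 = 1.9778; torque at shaft IV = 192.46 × 1.9778 × 0.96 = 365.43 N·m.
Gear mesh: ratio = 149/34 = 4.3824; torque at the gypsy = 365.43 × 4.3824 × 0.98 = 1569.4 N·m.

1569 N·m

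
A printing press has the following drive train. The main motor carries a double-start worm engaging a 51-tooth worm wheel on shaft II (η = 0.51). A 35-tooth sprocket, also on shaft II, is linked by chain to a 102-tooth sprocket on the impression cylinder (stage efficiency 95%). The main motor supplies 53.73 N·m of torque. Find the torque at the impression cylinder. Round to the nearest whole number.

1935 N·m

Worm: ratio = 51/2 = 25.5; torque at shaft II = 53.73 × 25.5 × 0.51 = 698.76 N·m.
Chain: ratio = 102/35 = 2.9143; torque at the impression cylinder = 698.76 × 2.9143 × 0.95 = 1934.6 N·m.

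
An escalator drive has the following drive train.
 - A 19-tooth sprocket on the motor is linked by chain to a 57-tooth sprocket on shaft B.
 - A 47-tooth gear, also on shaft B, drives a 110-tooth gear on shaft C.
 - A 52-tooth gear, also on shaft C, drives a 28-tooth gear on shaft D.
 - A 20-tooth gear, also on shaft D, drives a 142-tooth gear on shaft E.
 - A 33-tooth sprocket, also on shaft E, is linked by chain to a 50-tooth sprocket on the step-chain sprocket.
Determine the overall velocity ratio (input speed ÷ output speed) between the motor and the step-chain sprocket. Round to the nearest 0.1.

Each stage contributes driven/driver: chain 57/19 = 3, gear mesh 110/47 = 2.3404, gear mesh 28/52 = 0.53846, gear mesh 142/20 = 7.1, chain 50/33 = 1.5152.
Overall: 3 × 2.3404 × 0.53846 × 7.1 × 1.5152 = 40.671.

40.7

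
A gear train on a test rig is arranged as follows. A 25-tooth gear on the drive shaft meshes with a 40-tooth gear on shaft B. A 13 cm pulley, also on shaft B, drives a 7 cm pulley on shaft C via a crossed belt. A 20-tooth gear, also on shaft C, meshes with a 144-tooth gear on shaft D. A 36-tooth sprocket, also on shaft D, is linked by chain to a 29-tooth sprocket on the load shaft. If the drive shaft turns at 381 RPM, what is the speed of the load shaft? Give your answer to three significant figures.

the drive shaft → shaft B (gear mesh, 40/25): 381 ÷ 1.6 = 238.12 RPM
shaft B → shaft C (belt, 7/13): 238.12 ÷ 0.53846 = 442.23 RPM
shaft C → shaft D (gear mesh, 144/20): 442.23 ÷ 7.2 = 61.421 RPM
shaft D → the load shaft (chain, 29/36): 61.421 ÷ 0.80556 = 76.247 RPM

76.2 RPM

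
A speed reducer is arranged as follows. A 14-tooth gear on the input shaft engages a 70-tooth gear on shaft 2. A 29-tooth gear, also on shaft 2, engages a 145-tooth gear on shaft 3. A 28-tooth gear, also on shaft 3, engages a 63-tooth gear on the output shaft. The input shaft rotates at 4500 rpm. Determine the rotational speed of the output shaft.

80 rpm

Gear mesh: ratio = 70/14 = 5, so shaft 2 turns at 4500 / 5 = 900 rpm.
Gear mesh: ratio = 145/29 = 5, so shaft 3 turns at 900 / 5 = 180 rpm.
Gear mesh: ratio = 63/28 = 2.25, so the output shaft turns at 180 / 2.25 = 80 rpm.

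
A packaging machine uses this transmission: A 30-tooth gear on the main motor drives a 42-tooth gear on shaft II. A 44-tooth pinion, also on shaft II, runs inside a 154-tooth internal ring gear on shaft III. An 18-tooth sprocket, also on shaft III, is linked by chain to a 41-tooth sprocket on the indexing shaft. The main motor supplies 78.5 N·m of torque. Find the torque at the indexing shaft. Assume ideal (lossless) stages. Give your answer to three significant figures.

gear mesh 42/30 = 1.4 → τ = 78.5·1.4 = 109.9 N·m
internal gear 154/44 = 3.5 → τ = 109.9·3.5 = 384.65 N·m
chain 41/18 = 2.2778 → τ = 384.65·2.2778 = 876.15 N·m

876 N·m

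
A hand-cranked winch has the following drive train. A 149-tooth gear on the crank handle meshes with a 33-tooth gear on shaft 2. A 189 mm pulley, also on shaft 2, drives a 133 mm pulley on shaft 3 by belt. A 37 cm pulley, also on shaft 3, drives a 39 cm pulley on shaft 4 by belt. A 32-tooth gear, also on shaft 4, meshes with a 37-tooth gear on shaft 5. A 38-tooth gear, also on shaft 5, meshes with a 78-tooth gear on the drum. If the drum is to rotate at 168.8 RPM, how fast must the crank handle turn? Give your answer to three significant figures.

Overall ratio R = 0.22148 × 0.7037 × 1.0541 × 1.1562 × 2.0526 = 0.38989.
Required input speed = output speed × R = 168.8 × 0.38989 = 65.814 RPM.

65.8 RPM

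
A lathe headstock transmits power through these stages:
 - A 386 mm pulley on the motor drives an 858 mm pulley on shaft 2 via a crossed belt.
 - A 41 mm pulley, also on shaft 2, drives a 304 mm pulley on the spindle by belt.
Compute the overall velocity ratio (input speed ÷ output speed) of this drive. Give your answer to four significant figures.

Each stage contributes driven/driver: belt 858/386 = 2.2228, belt 304/41 = 7.4146.
Overall: 2.2228 × 7.4146 = 16.481.

16.48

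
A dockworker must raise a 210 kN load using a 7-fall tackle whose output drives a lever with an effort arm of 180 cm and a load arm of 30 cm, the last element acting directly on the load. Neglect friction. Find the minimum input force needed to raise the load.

Block-and-tackle MA = number of supporting rope parts = 7.
Lever MA = effort arm / load arm = 180/30 = 6.
Combined ideal MA = 7 × 6 = 42.
Effort = load / MA = 210 / 42 = 5 kN.

5 kN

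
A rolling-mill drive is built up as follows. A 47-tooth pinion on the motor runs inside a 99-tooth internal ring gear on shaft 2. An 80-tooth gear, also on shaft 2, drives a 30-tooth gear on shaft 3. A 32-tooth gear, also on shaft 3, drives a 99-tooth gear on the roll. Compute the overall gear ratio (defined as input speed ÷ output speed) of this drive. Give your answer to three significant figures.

Each stage contributes driven/driver: internal gear 99/47 = 2.1064, gear mesh 30/80 = 0.375, gear mesh 99/32 = 3.0938.
Overall: 2.1064 × 0.375 × 3.0938 = 2.4437.

2.44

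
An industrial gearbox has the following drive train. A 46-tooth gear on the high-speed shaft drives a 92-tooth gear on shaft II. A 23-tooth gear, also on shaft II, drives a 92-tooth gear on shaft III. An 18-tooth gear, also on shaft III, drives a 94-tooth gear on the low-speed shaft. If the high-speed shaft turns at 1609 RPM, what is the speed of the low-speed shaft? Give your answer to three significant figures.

the high-speed shaft → shaft II (gear mesh, 92/46): 1609 ÷ 2 = 804.5 RPM
shaft II → shaft III (gear mesh, 92/23): 804.5 ÷ 4 = 201.12 RPM
shaft III → the low-speed shaft (gear mesh, 94/18): 201.12 ÷ 5.2222 = 38.513 RPM

38.5 RPM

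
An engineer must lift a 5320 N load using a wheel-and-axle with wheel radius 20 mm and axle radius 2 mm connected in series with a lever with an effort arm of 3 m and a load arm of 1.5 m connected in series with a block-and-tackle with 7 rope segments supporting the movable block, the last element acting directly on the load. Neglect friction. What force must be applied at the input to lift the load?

Wheel-and-axle MA = R/r = 20/2 = 10.
Lever MA = effort arm / load arm = 3/1.5 = 2.
Block-and-tackle MA = number of supporting rope parts = 7.
Combined ideal MA = 10 × 2 × 7 = 140.
Effort = load / MA = 5320 / 140 = 38 N.

38 N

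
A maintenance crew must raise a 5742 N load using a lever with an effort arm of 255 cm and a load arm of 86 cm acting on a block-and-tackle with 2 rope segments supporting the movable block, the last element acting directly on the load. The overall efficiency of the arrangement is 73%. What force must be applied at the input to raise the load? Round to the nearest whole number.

Lever MA = effort arm / load arm = 255/86 = 2.9651.
Block-and-tackle MA = number of supporting rope parts = 2.
Combined ideal MA = 2.9651 × 2 = 5.9302.
Actual MA = 5.9302 × 0.73 = 4.3291.
Effort = load / actual MA = 5742 / 4.3291 = 1326.4 N.

1326 N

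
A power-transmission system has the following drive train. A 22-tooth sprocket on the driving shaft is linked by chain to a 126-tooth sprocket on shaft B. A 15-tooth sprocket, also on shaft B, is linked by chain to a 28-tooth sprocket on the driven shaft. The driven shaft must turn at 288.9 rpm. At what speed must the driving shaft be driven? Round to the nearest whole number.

3089 rpm

Overall ratio R = 5.7273 × 1.8667 = 10.691.
Required input speed = output speed × R = 288.9 × 10.691 = 3088.6 rpm.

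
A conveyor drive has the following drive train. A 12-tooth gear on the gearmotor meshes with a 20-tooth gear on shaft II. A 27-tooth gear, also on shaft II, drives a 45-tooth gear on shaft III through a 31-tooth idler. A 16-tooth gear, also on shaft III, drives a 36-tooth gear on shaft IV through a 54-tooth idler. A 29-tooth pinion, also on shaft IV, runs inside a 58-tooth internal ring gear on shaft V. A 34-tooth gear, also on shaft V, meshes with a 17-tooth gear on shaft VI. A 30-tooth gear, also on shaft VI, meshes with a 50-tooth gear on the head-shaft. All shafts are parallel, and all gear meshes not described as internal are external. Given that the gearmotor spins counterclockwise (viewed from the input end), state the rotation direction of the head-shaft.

the gearmotor → shaft II: external mesh, 1 reversal → CW.
shaft II → shaft III: driver → idler → driven is 2 external meshes, 2 reversals → CW.
shaft III → shaft IV: driver → idler → driven is 2 external meshes, 2 reversals → CW.
shaft IV → shaft V: internal mesh, same direction → CW.
shaft V → shaft VI: external mesh, 1 reversal → CCW.
shaft VI → the head-shaft: external mesh, 1 reversal → CW.
7 reversals in total — an odd number — so the head-shaft turns opposite to the gearmotor.

clockwise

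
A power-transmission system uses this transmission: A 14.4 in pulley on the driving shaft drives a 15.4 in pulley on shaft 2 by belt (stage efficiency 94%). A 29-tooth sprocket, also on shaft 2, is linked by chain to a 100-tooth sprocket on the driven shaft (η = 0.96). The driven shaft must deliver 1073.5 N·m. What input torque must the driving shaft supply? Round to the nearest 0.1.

Overall ratio R = 1.0694 × 3.4483 = 3.6877; overall efficiency η = 0.94 × 0.96 = 0.9024.
Input torque = output torque / (R × η) = 1073.5 / (3.6877 × 0.9024) = 322.58 N·m.

322.6 N·m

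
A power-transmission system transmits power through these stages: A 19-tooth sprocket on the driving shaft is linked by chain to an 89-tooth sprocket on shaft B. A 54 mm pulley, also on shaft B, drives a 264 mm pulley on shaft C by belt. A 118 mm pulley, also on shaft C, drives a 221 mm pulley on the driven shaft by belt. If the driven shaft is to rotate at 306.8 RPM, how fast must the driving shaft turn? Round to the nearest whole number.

13159 RPM

Overall ratio R = 4.6842 × 4.8889 × 1.8729 = 42.89.
Required input speed = output speed × R = 306.8 × 42.89 = 13159 RPM.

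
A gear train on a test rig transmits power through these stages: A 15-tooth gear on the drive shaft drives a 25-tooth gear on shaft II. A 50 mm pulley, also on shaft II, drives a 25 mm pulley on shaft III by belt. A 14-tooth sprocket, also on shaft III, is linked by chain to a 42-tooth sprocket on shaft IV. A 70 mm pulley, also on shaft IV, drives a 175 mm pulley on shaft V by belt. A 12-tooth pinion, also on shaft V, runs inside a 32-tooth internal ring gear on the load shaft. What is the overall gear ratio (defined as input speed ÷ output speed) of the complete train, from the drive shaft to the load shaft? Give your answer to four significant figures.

16.67

Each stage contributes driven/driver: gear mesh 25/15 = 1.6667, belt 25/50 = 0.5, chain 42/14 = 3, belt 175/70 = 2.5, internal gear 32/12 = 2.6667.
Overall: 1.6667 × 0.5 × 3 × 2.5 × 2.6667 = 16.667.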